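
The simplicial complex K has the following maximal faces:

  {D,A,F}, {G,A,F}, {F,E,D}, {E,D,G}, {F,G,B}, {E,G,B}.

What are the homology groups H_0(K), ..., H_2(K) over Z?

H_0 ≅ Z,  H_1 ≅ Z,  H_2 = 0.

Take the total order A < B < D < E < F < G on the vertex set. Then K (dimension 2) consists of the simplices:

  0-simplices (6): A, B, D, E, F, G
  1-simplices (12): AD, AF, AG, BE, BF, BG, DE, DF, DG, EF, EG, FG
  2-simplices (6): ADF, AFG, BEG, BFG, DEF, DEG

giving chain groups C_0 ≅ Z^6, C_1 ≅ Z^12, C_2 ≅ Z^6.

The boundary map ∂_1: C_1 → C_0 maps an edge to its endpoints' difference, ∂[p,q] = q − p. For instance
  ∂EG = G − E.
The 6×12 boundary matrix has rank 5 and Smith normal form diag(1,1,1,1,1).

∂_2: C_2 → C_1 sends each 2-simplex [p,q,r] to [q,r] − [p,r] + [p,q]. For instance
  ∂DEG = EG − DG + DE,
  ∂BFG = FG − BG + BF.
As a 12×6 matrix over Z this has rank 6, with invariant factors (1,1,1,1,1,1).

From H_k ≅ ker(∂_k) / im(∂_{k+1}) we obtain:

  H_0: rank C_0 − rank ∂_1 = 6 − 5 = 1, and the invariant factors of ∂_1 are all 1, so H_0 = Z.
  H_1: rank ker ∂_1 − rank ∂_2 = (12 − 5) − 6 = 1, and the invariant factors of ∂_2 are all 1, so H_1 = Z.
  H_2: rank ker ∂_2 − rank ∂_3 = (6 − 6) − 0 = 0, and there is no ∂_3, so H_2 = 0.

(K is a triangulation of the cylinder S^1 x I.)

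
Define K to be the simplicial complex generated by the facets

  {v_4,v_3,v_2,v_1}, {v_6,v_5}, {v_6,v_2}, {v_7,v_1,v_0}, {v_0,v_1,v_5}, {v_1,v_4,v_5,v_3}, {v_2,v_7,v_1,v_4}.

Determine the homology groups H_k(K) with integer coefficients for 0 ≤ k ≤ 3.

H_0 ≅ Z,  H_1 ≅ Z,  H_2 = 0,  H_3 = 0.

Fix the vertex order v_0 < v_1 < v_2 < v_3 < v_4 < v_5 < v_6 < v_7 and write every simplex with vertices in increasing order. Then dim K = 3 and the simplices of K are:

  0-simplices (8): [v_0], [v_1], [v_2], [v_3], [v_4], [v_5], [v_6], [v_7]
  1-simplices (17): (17 of them)
  2-simplices (12): (12 of them)
  3-simplices (3): [v_1,v_2,v_3,v_4], [v_1,v_2,v_4,v_7], [v_1,v_3,v_4,v_5]

giving chain groups C_0 ≅ Z^8, C_1 ≅ Z^17, C_2 ≅ Z^12, C_3 ≅ Z^3.

∂_1: C_1 → C_0 is given by ∂[p,q] = [q] − [p]. For instance
  ∂[v_1,v_5] = [v_5] − [v_1].
As a 8×17 matrix over Z this has rank 7, with invariant factors (1,1,1,1,1,1,1).

The boundary map ∂_2: C_2 → C_1 sends each 2-simplex [p,q,r] to [q,r] − [p,r] + [p,q]. For instance
  ∂[v_0,v_1,v_5] = [v_1,v_5] − [v_0,v_5] + [v_0,v_1],
  ∂[v_0,v_1,v_7] = [v_1,v_7] − [v_0,v_7] + [v_0,v_1].
The 17×12 boundary matrix has rank 9 and Smith normal form diag(1,1,1,1,1,1,1,1,1).

Boundary ∂_3: C_3 → C_2 sends each 3-simplex σ to the alternating sum Σ_i (−1)^i (σ with its i-th vertex removed). For instance
  ∂[v_1,v_2,v_4,v_7] = [v_2,v_4,v_7] − [v_1,v_4,v_7] + [v_1,v_2,v_7] − [v_1,v_2,v_4],
  ∂[v_1,v_2,v_3,v_4] = [v_2,v_3,v_4] − [v_1,v_3,v_4] + [v_1,v_2,v_4] − [v_1,v_2,v_3].
As a 12×3 matrix over Z this has rank 3, with invariant factors (1,1,1).

Computing H_k = (kernel of ∂_k) / (image of ∂_{k+1}):

  H_0: rank C_0 − rank ∂_1 = 8 − 7 = 1, and the invariant factors of ∂_1 are all 1, so H_0 = Z.
  H_1: rank ker ∂_1 − rank ∂_2 = (17 − 7) − 9 = 1, and the invariant factors of ∂_2 are all 1, so H_1 = Z.
  H_2: rank ker ∂_2 − rank ∂_3 = (12 − 9) − 3 = 0, and the invariant factors of ∂_3 are all 1, so H_2 = 0.
  H_3: rank ker ∂_3 − rank ∂_4 = (3 − 3) − 0 = 0, and there is no ∂_4, so H_3 = 0.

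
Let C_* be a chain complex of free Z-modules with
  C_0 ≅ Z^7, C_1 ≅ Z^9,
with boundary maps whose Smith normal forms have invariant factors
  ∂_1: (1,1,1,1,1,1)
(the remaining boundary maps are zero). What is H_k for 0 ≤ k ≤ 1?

H_0 ≅ Z,  H_1 ≅ Z^3.

H_0: b_0 = 7 − 0 − 6 = 1; torsion from ∂_1 factors > 1: none. So H_0 ≅ Z.
H_1: b_1 = 9 − 6 − 0 = 3; torsion from ∂_2 factors > 1: none. So H_1 ≅ Z^3.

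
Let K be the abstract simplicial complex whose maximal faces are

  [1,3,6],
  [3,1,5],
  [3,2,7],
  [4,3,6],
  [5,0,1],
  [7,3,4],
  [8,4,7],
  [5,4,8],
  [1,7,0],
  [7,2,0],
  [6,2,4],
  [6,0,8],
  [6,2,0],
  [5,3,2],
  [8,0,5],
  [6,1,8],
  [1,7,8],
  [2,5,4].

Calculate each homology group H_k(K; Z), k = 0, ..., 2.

Order the vertices as 0 < 1 < 2 < 3 < 4 < 5 < 6 < 7 < 8. Listing each simplex with vertices in this order, K has dimension 2 with simplices:

  0-simplices (9): [0], [1], [2], [3], [4], [5], [6], [7], [8]
  1-simplices (27): (27 of them)
  2-simplices (18): [0,1,5], [0,1,7], [0,2,6], [0,2,7], [0,5,8], [0,6,8], [1,3,5], [1,3,6], [1,6,8], [1,7,8], [2,3,5], [2,3,7], [2,4,5], [2,4,6], [3,4,6], [3,4,7], [4,5,8], [4,7,8]

so the chain groups are C_0 ≅ Z^9, C_1 ≅ Z^27, C_2 ≅ Z^18.

Boundary ∂_1: C_1 → C_0 maps an edge to its endpoints' difference, ∂[p,q] = q − p.
This gives a 9×27 integer matrix of rank 8; reducing to Smith normal form yields diagonal entries (1,1,1,1,1,1,1,1).

The boundary map ∂_2: C_2 → C_1 sends each 2-simplex [p,q,r] to [q,r] − [p,r] + [p,q]. For instance
  ∂[3,4,7] = [4,7] − [3,7] + [3,4],
  ∂[0,2,7] = [2,7] − [0,7] + [0,2].
This gives a 27×18 integer matrix of rank 18; reducing to Smith normal form yields diagonal entries (1,1,1,1,1,1,1,1,1,1,1,1,1,1,1,1,1,2).

Now H_k = ker ∂_k / im ∂_{k+1}, so:

  H_0: rank C_0 − rank ∂_1 = 9 − 8 = 1, and the invariant factors of ∂_1 are all 1, so H_0 ≅ Z.
  H_1: rank ker ∂_1 − rank ∂_2 = (27 − 8) − 18 = 1, and ∂_2 has invariant factor 2 > 1, so H_1 ≅ Z ⊕ Z/2.
  H_2: rank ker ∂_2 − rank ∂_3 = (18 − 18) − 0 = 0, and there is no ∂_3, so H_2 ≅ 0.

As a check, the Euler characteristic is 9 − 27 + 18 = 0, which agrees with 1 − 1 + 0 = 0.

H_0 = Z,  H_1 = Z ⊕ Z/2,  H_2 = 0.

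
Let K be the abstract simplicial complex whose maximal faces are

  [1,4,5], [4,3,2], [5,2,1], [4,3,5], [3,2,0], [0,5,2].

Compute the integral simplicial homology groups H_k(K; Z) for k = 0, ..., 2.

Fix the vertex order 0 < 1 < 2 < 3 < 4 < 5 and write every simplex with vertices in increasing order. Then dim K = 2 and the simplices of K are:

  0-simplices (6): [0], [1], [2], [3], [4], [5]
  1-simplices (12): [0,2], [0,3], [0,5], [1,2], [1,4], [1,5], [2,3], [2,4], [2,5], [3,4], [3,5], [4,5]
  2-simplices (6): [0,2,3], [0,2,5], [1,2,5], [1,4,5], [2,3,4], [3,4,5]

giving chain groups C_0 ≅ Z^6, C_1 ≅ Z^12, C_2 ≅ Z^6.

∂_1: C_1 → C_0 is given by ∂[p,q] = [q] − [p].
As a 6×12 matrix over Z this has rank 5, with invariant factors (1,1,1,1,1).

∂_2: C_2 → C_1 sends each 2-simplex [p,q,r] to [q,r] − [p,r] + [p,q]. For instance
  ∂[2,3,4] = [3,4] − [2,4] + [2,3],
  ∂[3,4,5] = [4,5] − [3,5] + [3,4].
The resulting 12×6 matrix has rank 6, and its Smith normal form has invariant factors (1,1,1,1,1,1).

Reading off H_k = ker ∂_k / im ∂_{k+1}:

  H_0: rank C_0 − rank ∂_1 = 6 − 5 = 1, and the invariant factors of ∂_1 are all 1, so H_0 = Z.
  H_1: rank ker ∂_1 − rank ∂_2 = (12 − 5) − 6 = 1, and the invariant factors of ∂_2 are all 1, so H_1 = Z.
  H_2: rank ker ∂_2 − rank ∂_3 = (6 − 6) − 0 = 0, and there is no ∂_3, so H_2 = 0.

As a check, the Euler characteristic is 6 − 12 + 6 = 0, which agrees with 1 − 1 + 0 = 0.

H_0 = Z,  H_1 = Z,  H_2 = 0.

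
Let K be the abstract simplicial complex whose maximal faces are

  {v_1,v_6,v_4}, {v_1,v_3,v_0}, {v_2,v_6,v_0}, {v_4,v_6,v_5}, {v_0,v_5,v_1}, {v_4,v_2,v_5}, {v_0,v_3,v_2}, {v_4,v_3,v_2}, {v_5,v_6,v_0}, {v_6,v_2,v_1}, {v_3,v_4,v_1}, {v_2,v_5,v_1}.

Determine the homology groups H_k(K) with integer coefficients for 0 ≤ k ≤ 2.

K has 7 vertices, 18 edges, 12 triangles.
rank ∂_0 = 0, rank ∂_1 = 6 ⇒ b_0 = 7 − 0 − 6 = 1; all invariant factors of ∂_1 are 1 so no torsion. So H_0 ≅ Z.
rank ∂_1 = 6, rank ∂_2 = 12 ⇒ b_1 = 18 − 6 − 12 = 0; ∂_2 has invariant factor(s) [2] giving torsion. So H_1 ≅ Z/2.
rank ∂_2 = 12, rank ∂_3 = 0 ⇒ b_2 = 12 − 12 − 0 = 0. So H_2 ≅ 0.

H_0 ≅ Z,  H_1 ≅ Z/2,  H_2 = 0.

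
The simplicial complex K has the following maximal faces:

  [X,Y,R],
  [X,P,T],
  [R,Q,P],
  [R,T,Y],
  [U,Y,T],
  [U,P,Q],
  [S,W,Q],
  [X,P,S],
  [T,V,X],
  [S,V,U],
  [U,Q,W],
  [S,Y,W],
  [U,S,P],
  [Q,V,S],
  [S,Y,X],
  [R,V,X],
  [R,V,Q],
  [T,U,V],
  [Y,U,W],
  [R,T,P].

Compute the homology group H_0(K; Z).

H_0 ≅ Z.

We work with the vertex ordering P < Q < R < S < T < U < V < W < X < Y. The simplices of K, each written with vertices in increasing order, are:

  0-simplices (10): P, Q, R, S, T, U, V, W, X, Y
  1-simplices (30): PQ, PR, PS, PT, PU, PX, QR, QS, QU, QV, QW, RT, RV, RX, RY, SU, SV, SW, SX, SY, TU, TV, TX, TY, UV, UW, UY, VX, WY, XY
  2-simplices (20): PQR, PQU, PRT, PSU, PSX, PTX, QRV, QSV, QSW, QUW, RTY, RVX, RXY, SUV, SWY, SXY, TUV, TUY, TVX, UWY

Hence C_0 ≅ Z^10, C_1 ≅ Z^30, C_2 ≅ Z^20.

Boundary ∂_1: C_1 → C_0 maps an edge to its endpoints' difference, ∂[p,q] = q − p. For instance
  ∂SY = Y − S.
This gives a 10×30 integer matrix of rank 9; reducing to Smith normal form yields diagonal entries (1,1,1,1,1,1,1,1,1).

Boundary ∂_2: C_2 → C_1 maps a triangle to the signed sum of its edges. For instance
  ∂RVX = VX − RX + RV,
  ∂QRV = RV − QV + QR.
This gives a 30×20 integer matrix of rank 20; reducing to Smith normal form yields diagonal entries (1,1,1,1,1,1,1,1,1,1,1,1,1,1,1,1,1,1,1,2).

From H_k ≅ ker(∂_k) / im(∂_{k+1}) we obtain:

  H_0: rank C_0 − rank ∂_1 = 10 − 9 = 1, and the invariant factors of ∂_1 are all 1, so H_0 ≅ Z.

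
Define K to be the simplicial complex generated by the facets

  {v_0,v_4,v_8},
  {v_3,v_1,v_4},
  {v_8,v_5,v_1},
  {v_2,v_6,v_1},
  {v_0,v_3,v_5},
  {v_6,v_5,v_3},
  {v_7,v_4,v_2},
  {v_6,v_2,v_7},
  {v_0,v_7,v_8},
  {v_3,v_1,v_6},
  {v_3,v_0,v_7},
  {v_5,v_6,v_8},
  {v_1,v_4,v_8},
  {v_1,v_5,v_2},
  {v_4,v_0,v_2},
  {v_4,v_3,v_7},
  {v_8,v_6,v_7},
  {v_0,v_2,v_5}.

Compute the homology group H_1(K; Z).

K has 9 vertices, 27 edges, 18 triangles.
rank ∂_1 = 8, rank ∂_2 = 18 ⇒ b_1 = 27 − 8 − 18 = 1; ∂_2 has invariant factor(s) [2] giving torsion. So H_1 ≅ Z × Z/2.

H_1 ≅ Z × Z/2.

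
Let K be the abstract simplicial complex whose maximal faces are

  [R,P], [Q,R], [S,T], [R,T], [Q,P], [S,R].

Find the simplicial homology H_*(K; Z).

We work with the vertex ordering P < Q < R < S < T. The simplices of K, each written with vertices in increasing order, are:

  0-simplices (5): P, Q, R, S, T
  1-simplices (6): PQ, PR, QR, RS, RT, ST

giving chain groups C_0 ≅ Z^5, C_1 ≅ Z^6.

Boundary ∂_1: C_1 → C_0 sends each edge [p,q] (with p < q) to q − p.
The resulting 5×6 matrix has rank 4, and its Smith normal form has invariant factors (1,1,1,1).

Computing H_k = (kernel of ∂_k) / (image of ∂_{k+1}):

  H_0: rank C_0 − rank ∂_1 = 5 − 4 = 1, and the invariant factors of ∂_1 are all 1, so H_0 ≅ Z.
  H_1: rank ker ∂_1 − rank ∂_2 = (6 − 4) − 0 = 2, and there is no ∂_2, so H_1 ≅ Z^2.

H_0 ≅ Z,  H_1 ≅ Z^2.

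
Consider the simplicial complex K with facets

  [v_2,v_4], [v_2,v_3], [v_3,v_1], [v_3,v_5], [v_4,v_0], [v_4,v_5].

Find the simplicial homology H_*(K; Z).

Order the vertices as v_0 < v_1 < v_2 < v_3 < v_4 < v_5. Listing each simplex with vertices in this order, K has dimension 1 with simplices:

  0-simplices (6): [v_0], [v_1], [v_2], [v_3], [v_4], [v_5]
  1-simplices (6): [v_0,v_4], [v_1,v_3], [v_2,v_3], [v_2,v_4], [v_3,v_5], [v_4,v_5]

so the chain groups are C_0 ≅ Z^6, C_1 ≅ Z^6.

∂_1: C_1 → C_0 is given by ∂[p,q] = [q] − [p]. For instance
  ∂[v_1,v_3] = [v_3] − [v_1].
This gives a 6×6 integer matrix of rank 5; reducing to Smith normal form yields diagonal entries (1,1,1,1,1).

Now H_k = ker ∂_k / im ∂_{k+1}, so:

  H_0: rank C_0 − rank ∂_1 = 6 − 5 = 1, and the invariant factors of ∂_1 are all 1, so H_0 ≅ Z.
  H_1: rank ker ∂_1 − rank ∂_2 = (6 − 5) − 0 = 1, and there is no ∂_2, so H_1 ≅ Z.

H_0 = Z,  H_1 = Z.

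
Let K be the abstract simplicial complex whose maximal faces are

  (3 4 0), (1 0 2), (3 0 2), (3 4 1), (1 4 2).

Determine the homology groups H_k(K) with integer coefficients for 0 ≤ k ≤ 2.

Order the vertices as 0 < 1 < 2 < 3 < 4. Listing each simplex with vertices in this order, K has dimension 2 with simplices:

  0-simplices (5): [0], [1], [2], [3], [4]
  1-simplices (10): [0,1], [0,2], [0,3], [0,4], [1,2], [1,3], [1,4], [2,3], [2,4], [3,4]
  2-simplices (5): [0,1,2], [0,2,3], [0,3,4], [1,2,4], [1,3,4]

so the chain groups are C_0 ≅ Z^5, C_1 ≅ Z^10, C_2 ≅ Z^5.

∂_1: C_1 → C_0 is given by ∂[p,q] = [q] − [p]. For instance
  ∂[3,4] = [4] − [3].
The resulting 5×10 matrix has rank 4, and its Smith normal form has invariant factors (1,1,1,1).

∂_2: C_2 → C_1 acts by ∂[p,q,r] = [q,r] − [p,r] + [p,q]. For instance
  ∂[0,2,3] = [2,3] − [0,3] + [0,2],
  ∂[0,3,4] = [3,4] − [0,4] + [0,3].
This gives a 10×5 integer matrix of rank 5; reducing to Smith normal form yields diagonal entries (1,1,1,1,1).

Reading off H_k = ker ∂_k / im ∂_{k+1}:

  H_0: rank C_0 − rank ∂_1 = 5 − 4 = 1, and the invariant factors of ∂_1 are all 1, so H_0 ≅ Z.
  H_1: rank ker ∂_1 − rank ∂_2 = (10 − 4) − 5 = 1, and the invariant factors of ∂_2 are all 1, so H_1 ≅ Z.
  H_2: rank ker ∂_2 − rank ∂_3 = (5 − 5) − 0 = 0, and there is no ∂_3, so H_2 ≅ 0.

H_0 = Z,  H_1 = Z,  H_2 = 0.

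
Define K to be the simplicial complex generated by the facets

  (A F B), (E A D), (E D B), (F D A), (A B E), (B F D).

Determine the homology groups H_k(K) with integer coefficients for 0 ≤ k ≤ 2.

We work with the vertex ordering A < B < D < E < F. The simplices of K, each written with vertices in increasing order, are:

  0-simplices (5): A, B, D, E, F
  1-simplices (9): AB, AD, AE, AF, BD, BE, BF, DE, DF
  2-simplices (6): ABE, ABF, ADE, ADF, BDE, BDF

giving chain groups C_0 ≅ Z^5, C_1 ≅ Z^9, C_2 ≅ Z^6.

Boundary ∂_1: C_1 → C_0 is given by ∂[p,q] = [q] − [p]. For instance
  ∂AB = B − A.
The 5×9 boundary matrix has rank 4 and Smith normal form diag(1,1,1,1).

The boundary map ∂_2: C_2 → C_1 maps a triangle to the signed sum of its edges. For instance
  ∂ABF = BF − AF + AB,
  ∂BDE = DE − BE + BD.
The resulting 9×6 matrix has rank 5, and its Smith normal form has invariant factors (1,1,1,1,1).

From H_k ≅ ker(∂_k) / im(∂_{k+1}) we obtain:

  H_0: rank C_0 − rank ∂_1 = 5 − 4 = 1, and the invariant factors of ∂_1 are all 1, so H_0 = Z.
  H_1: rank ker ∂_1 − rank ∂_2 = (9 − 4) − 5 = 0, and the invariant factors of ∂_2 are all 1, so H_1 = 0.
  H_2: rank ker ∂_2 − rank ∂_3 = (6 − 5) − 0 = 1, and there is no ∂_3, so H_2 = Z.

As a check, the Euler characteristic is 5 − 9 + 6 = 2, which agrees with 1 − 0 + 1 = 2.

H_0 ≅ Z,  H_1 = 0,  H_2 ≅ Z.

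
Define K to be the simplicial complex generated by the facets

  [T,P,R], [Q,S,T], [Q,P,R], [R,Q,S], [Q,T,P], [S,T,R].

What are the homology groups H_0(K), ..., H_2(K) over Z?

Order the vertices as P < Q < R < S < T. Listing each simplex with vertices in this order, K has dimension 2 with simplices:

  0-simplices (5): P, Q, R, S, T
  1-simplices (9): PQ, PR, PT, QR, QS, QT, RS, RT, ST
  2-simplices (6): PQR, PQT, PRT, QRS, QST, RST

Hence C_0 ≅ Z^5, C_1 ≅ Z^9, C_2 ≅ Z^6.

The boundary map ∂_1: C_1 → C_0 is given by ∂[p,q] = [q] − [p].
As a 5×9 matrix over Z this has rank 4, with invariant factors (1,1,1,1).

The boundary map ∂_2: C_2 → C_1 sends each 2-simplex [p,q,r] to [q,r] − [p,r] + [p,q]. For instance
  ∂PQR = QR − PR + PQ,
  ∂QRS = RS − QS + QR.
This gives a 9×6 integer matrix of rank 5; reducing to Smith normal form yields diagonal entries (1,1,1,1,1).

Reading off H_k = ker ∂_k / im ∂_{k+1}:

  H_0: rank C_0 − rank ∂_1 = 5 − 4 = 1, and the invariant factors of ∂_1 are all 1, so H_0 ≅ Z.
  H_1: rank ker ∂_1 − rank ∂_2 = (9 − 4) − 5 = 0, and the invariant factors of ∂_2 are all 1, so H_1 ≅ 0.
  H_2: rank ker ∂_2 − rank ∂_3 = (6 − 5) − 0 = 1, and there is no ∂_3, so H_2 ≅ Z.

As a check, the Euler characteristic is 5 − 9 + 6 = 2, which agrees with 1 − 0 + 1 = 2.
(K is a triangulation of the 2-sphere S^2.)

H_0 = Z,  H_1 = 0,  H_2 = Z.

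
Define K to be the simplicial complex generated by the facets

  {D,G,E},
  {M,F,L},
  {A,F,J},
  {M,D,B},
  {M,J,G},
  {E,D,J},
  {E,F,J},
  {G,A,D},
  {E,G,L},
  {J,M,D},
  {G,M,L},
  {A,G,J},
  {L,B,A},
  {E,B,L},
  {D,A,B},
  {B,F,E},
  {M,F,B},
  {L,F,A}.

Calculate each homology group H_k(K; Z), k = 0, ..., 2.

H_0 = Z,  H_1 = Z ⊕ Z_2,  H_2 = 0.

Order the vertices as A < B < D < E < F < G < J < L < M. Listing each simplex with vertices in this order, K has dimension 2 with simplices:

  0-simplices (9): A, B, D, E, F, G, J, L, M
  1-simplices (27): AB, AD, AF, AG, AJ, AL, BD, BE, BF, BL, BM, DE, DG, DJ, DM, EF, EG, EJ, EL, FJ, FL, FM, GJ, GL, GM, JM, LM
  2-simplices (18): ABD, ABL, ADG, AFJ, AFL, AGJ, BDM, BEF, BEL, BFM, DEG, DEJ, DJM, EFJ, EGL, FLM, GJM, GLM

so the chain groups are C_0 ≅ Z^9, C_1 ≅ Z^27, C_2 ≅ Z^18.

The boundary map ∂_1: C_1 → C_0 is given by ∂[p,q] = [q] − [p]. For instance
  ∂GM = M − G.
The 9×27 boundary matrix has rank 8 and Smith normal form diag(1,1,1,1,1,1,1,1).

The boundary map ∂_2: C_2 → C_1 sends each 2-simplex [p,q,r] to [q,r] − [p,r] + [p,q]. For instance
  ∂BEF = EF − BF + BE,
  ∂DEJ = EJ − DJ + DE.
The 27×18 boundary matrix has rank 18 and Smith normal form diag(1,1,1,1,1,1,1,1,1,1,1,1,1,1,1,1,1,2).

Reading off H_k = ker ∂_k / im ∂_{k+1}:

  H_0: rank C_0 − rank ∂_1 = 9 − 8 = 1, and the invariant factors of ∂_1 are all 1, so H_0 ≅ Z.
  H_1: rank ker ∂_1 − rank ∂_2 = (27 − 8) − 18 = 1, and ∂_2 has invariant factor 2 > 1, so H_1 ≅ Z ⊕ Z_2.
  H_2: rank ker ∂_2 − rank ∂_3 = (18 − 18) − 0 = 0, and there is no ∂_3, so H_2 ≅ 0.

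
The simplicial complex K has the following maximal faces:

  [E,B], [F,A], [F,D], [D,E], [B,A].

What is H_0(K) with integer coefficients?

H_0 ≅ Z.

Order the vertices as A < B < D < E < F. Listing each simplex with vertices in this order, K has dimension 1 with simplices:

  0-simplices (5): A, B, D, E, F
  1-simplices (5): AB, AF, BE, DE, DF

giving chain groups C_0 ≅ Z^5, C_1 ≅ Z^5.

Boundary ∂_1: C_1 → C_0 sends each edge [p,q] (with p < q) to q − p.
The 5×5 boundary matrix has rank 4 and Smith normal form diag(1,1,1,1).

From H_k ≅ ker(∂_k) / im(∂_{k+1}) we obtain:

  H_0: rank C_0 − rank ∂_1 = 5 − 4 = 1, and the invariant factors of ∂_1 are all 1, so H_0 = Z.

(K is a triangulation of the circle S^1.)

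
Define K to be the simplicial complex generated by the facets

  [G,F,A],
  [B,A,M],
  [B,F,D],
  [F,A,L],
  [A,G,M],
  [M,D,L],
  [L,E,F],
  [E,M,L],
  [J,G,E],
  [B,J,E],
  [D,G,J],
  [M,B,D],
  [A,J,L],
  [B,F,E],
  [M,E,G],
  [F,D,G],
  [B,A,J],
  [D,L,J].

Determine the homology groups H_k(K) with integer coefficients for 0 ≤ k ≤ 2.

We work with the vertex ordering A < B < D < E < F < G < J < L < M. The simplices of K, each written with vertices in increasing order, are:

  0-simplices (9): A, B, D, E, F, G, J, L, M
  1-simplices (27): AB, AF, AG, AJ, AL, AM, BD, BE, BF, BJ, BM, DF, DG, DJ, DL, DM, EF, EG, EJ, EL, EM, FG, FL, GJ, GM, JL, LM
  2-simplices (18): ABJ, ABM, AFG, AFL, AGM, AJL, BDF, BDM, BEF, BEJ, DFG, DGJ, DJL, DLM, EFL, EGJ, EGM, ELM

so the chain groups are C_0 ≅ Z^9, C_1 ≅ Z^27, C_2 ≅ Z^18.

∂_1: C_1 → C_0 maps an edge to its endpoints' difference, ∂[p,q] = q − p. For instance
  ∂FG = G − F.
As a 9×27 matrix over Z this has rank 8, with invariant factors (1,1,1,1,1,1,1,1).

∂_2: C_2 → C_1 sends each 2-simplex [p,q,r] to [q,r] − [p,r] + [p,q]. For instance
  ∂DGJ = GJ − DJ + DG,
  ∂AFL = FL − AL + AF.
As a 27×18 matrix over Z this has rank 17, with invariant factors (1,1,1,1,1,1,1,1,1,1,1,1,1,1,1,1,1).

Now H_k = ker ∂_k / im ∂_{k+1}, so:

  H_0: rank C_0 − rank ∂_1 = 9 − 8 = 1, and the invariant factors of ∂_1 are all 1, so H_0 ≅ Z.
  H_1: rank ker ∂_1 − rank ∂_2 = (27 − 8) − 17 = 2, and the invariant factors of ∂_2 are all 1, so H_1 ≅ Z^2.
  H_2: rank ker ∂_2 − rank ∂_3 = (18 − 17) − 0 = 1, and there is no ∂_3, so H_2 ≅ Z.

(K is a triangulation of the torus T^2.)

H_0 = Z,  H_1 = Z^2,  H_2 = Z.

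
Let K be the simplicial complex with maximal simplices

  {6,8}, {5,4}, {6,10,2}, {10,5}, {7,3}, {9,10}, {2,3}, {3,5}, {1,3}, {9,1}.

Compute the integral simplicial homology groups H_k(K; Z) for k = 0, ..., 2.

Order the vertices as 1 < 2 < 3 < 4 < 5 < 6 < 7 < 8 < 9 < 10. Listing each simplex with vertices in this order, K has dimension 2 with simplices:

  0-simplices (10): [1], [2], [3], [4], [5], [6], [7], [8], [9], [10]
  1-simplices (12): [1,3], [1,9], [2,3], [2,6], [2,10], [3,5], [3,7], [4,5], [5,10], [6,8], [6,10], [9,10]
  2-simplices (1): [2,6,10]

giving chain groups C_0 ≅ Z^10, C_1 ≅ Z^12, C_2 ≅ Z^1.

The boundary map ∂_1: C_1 → C_0 maps an edge to its endpoints' difference, ∂[p,q] = q − p.
The 10×12 boundary matrix has rank 9 and Smith normal form diag(1,1,1,1,1,1,1,1,1).

Boundary ∂_2: C_2 → C_1 maps a triangle to the signed sum of its edges. For instance
  ∂[2,6,10] = [6,10] − [2,10] + [2,6].
As a 12×1 matrix over Z this has rank 1, with invariant factors (1).

Now H_k = ker ∂_k / im ∂_{k+1}, so:

  H_0: rank C_0 − rank ∂_1 = 10 − 9 = 1, and the invariant factors of ∂_1 are all 1, so H_0 = Z.
  H_1: rank ker ∂_1 − rank ∂_2 = (12 − 9) − 1 = 2, and the invariant factors of ∂_2 are all 1, so H_1 = Z^2.
  H_2: rank ker ∂_2 − rank ∂_3 = (1 − 1) − 0 = 0, and there is no ∂_3, so H_2 = 0.

As a check, the Euler characteristic is 10 − 12 + 1 = -1, which agrees with 1 − 2 + 0 = -1.

H_0 = Z,  H_1 = Z^2,  H_2 = 0.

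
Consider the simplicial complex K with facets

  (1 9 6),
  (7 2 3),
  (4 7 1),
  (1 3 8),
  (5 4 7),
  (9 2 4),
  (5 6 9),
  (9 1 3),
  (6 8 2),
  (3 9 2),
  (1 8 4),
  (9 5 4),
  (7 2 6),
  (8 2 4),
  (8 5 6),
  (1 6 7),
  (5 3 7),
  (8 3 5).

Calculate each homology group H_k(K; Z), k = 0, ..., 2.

H_0 = Z,  H_1 = Z^2,  H_2 = Z.

Take the total order 1 < 2 < 3 < 4 < 5 < 6 < 7 < 8 < 9 on the vertex set. Then K (dimension 2) consists of the simplices:

  0-simplices (9): [1], [2], [3], [4], [5], [6], [7], [8], [9]
  1-simplices (27): (27 of them)
  2-simplices (18): [1,3,8], [1,3,9], [1,4,7], [1,4,8], [1,6,7], [1,6,9], [2,3,7], [2,3,9], [2,4,8], [2,4,9], [2,6,7], [2,6,8], [3,5,7], [3,5,8], [4,5,7], [4,5,9], [5,6,8], [5,6,9]

so the chain groups are C_0 ≅ Z^9, C_1 ≅ Z^27, C_2 ≅ Z^18.

∂_1: C_1 → C_0 sends each edge [p,q] (with p < q) to q − p.
The 9×27 boundary matrix has rank 8 and Smith normal form diag(1,1,1,1,1,1,1,1).

∂_2: C_2 → C_1 maps a triangle to the signed sum of its edges. For instance
  ∂[4,5,9] = [5,9] − [4,9] + [4,5],
  ∂[2,3,9] = [3,9] − [2,9] + [2,3].
As a 27×18 matrix over Z this has rank 17, with invariant factors (1,1,1,1,1,1,1,1,1,1,1,1,1,1,1,1,1).

From H_k ≅ ker(∂_k) / im(∂_{k+1}) we obtain:

  H_0: rank C_0 − rank ∂_1 = 9 − 8 = 1, and the invariant factors of ∂_1 are all 1, so H_0 = Z.
  H_1: rank ker ∂_1 − rank ∂_2 = (27 − 8) − 17 = 2, and the invariant factors of ∂_2 are all 1, so H_1 = Z^2.
  H_2: rank ker ∂_2 − rank ∂_3 = (18 − 17) − 0 = 1, and there is no ∂_3, so H_2 = Z.

As a check, the Euler characteristic is 9 − 27 + 18 = 0, which agrees with 1 − 2 + 1 = 0.
(K is a triangulation of the torus T^2.)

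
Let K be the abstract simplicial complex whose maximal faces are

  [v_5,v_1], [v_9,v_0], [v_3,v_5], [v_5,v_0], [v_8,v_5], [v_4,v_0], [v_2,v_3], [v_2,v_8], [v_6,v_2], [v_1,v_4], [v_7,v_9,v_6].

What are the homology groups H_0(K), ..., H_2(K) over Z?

Take the total order v_0 < v_1 < v_2 < v_3 < v_4 < v_5 < v_6 < v_7 < v_8 < v_9 on the vertex set. Then K (dimension 2) consists of the simplices:

  0-simplices (10): [v_0], [v_1], [v_2], [v_3], [v_4], [v_5], [v_6], [v_7], [v_8], [v_9]
  1-simplices (13): [v_0,v_4], [v_0,v_5], [v_0,v_9], [v_1,v_4], [v_1,v_5], [v_2,v_3], [v_2,v_6], [v_2,v_8], [v_3,v_5], [v_5,v_8], [v_6,v_7], [v_6,v_9], [v_7,v_9]
  2-simplices (1): [v_6,v_7,v_9]

Hence C_0 ≅ Z^10, C_1 ≅ Z^13, C_2 ≅ Z^1.

The boundary map ∂_1: C_1 → C_0 maps an edge to its endpoints' difference, ∂[p,q] = q − p. For instance
  ∂[v_0,v_9] = [v_9] − [v_0].
As a 10×13 matrix over Z this has rank 9, with invariant factors (1,1,1,1,1,1,1,1,1).

Boundary ∂_2: C_2 → C_1 acts by ∂[p,q,r] = [q,r] − [p,r] + [p,q]. For instance
  ∂[v_6,v_7,v_9] = [v_7,v_9] − [v_6,v_9] + [v_6,v_7].
The resulting 13×1 matrix has rank 1, and its Smith normal form has invariant factors (1).

Now H_k = ker ∂_k / im ∂_{k+1}, so:

  H_0: rank C_0 − rank ∂_1 = 10 − 9 = 1, and the invariant factors of ∂_1 are all 1, so H_0 ≅ Z.
  H_1: rank ker ∂_1 − rank ∂_2 = (13 − 9) − 1 = 3, and the invariant factors of ∂_2 are all 1, so H_1 ≅ Z^3.
  H_2: rank ker ∂_2 − rank ∂_3 = (1 − 1) − 0 = 0, and there is no ∂_3, so H_2 ≅ 0.

H_0 = Z,  H_1 = Z^3,  H_2 = 0.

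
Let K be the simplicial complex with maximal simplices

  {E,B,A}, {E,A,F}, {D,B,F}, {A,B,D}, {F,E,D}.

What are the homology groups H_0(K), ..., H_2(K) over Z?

We work with the vertex ordering A < B < D < E < F. The simplices of K, each written with vertices in increasing order, are:

  0-simplices (5): A, B, D, E, F
  1-simplices (10): AB, AD, AE, AF, BD, BE, BF, DE, DF, EF
  2-simplices (5): ABD, ABE, AEF, BDF, DEF

Hence C_0 ≅ Z^5, C_1 ≅ Z^10, C_2 ≅ Z^5.

∂_1: C_1 → C_0 maps an edge to its endpoints' difference, ∂[p,q] = q − p. For instance
  ∂DF = F − D.
This gives a 5×10 integer matrix of rank 4; reducing to Smith normal form yields diagonal entries (1,1,1,1).

∂_2: C_2 → C_1 maps a triangle to the signed sum of its edges. For instance
  ∂AEF = EF − AF + AE,
  ∂BDF = DF − BF + BD.
The 10×5 boundary matrix has rank 5 and Smith normal form diag(1,1,1,1,1).

Now H_k = ker ∂_k / im ∂_{k+1}, so:

  H_0: rank C_0 − rank ∂_1 = 5 − 4 = 1, and the invariant factors of ∂_1 are all 1, so H_0 ≅ Z.
  H_1: rank ker ∂_1 − rank ∂_2 = (10 − 4) − 5 = 1, and the invariant factors of ∂_2 are all 1, so H_1 ≅ Z.
  H_2: rank ker ∂_2 − rank ∂_3 = (5 − 5) − 0 = 0, and there is no ∂_3, so H_2 ≅ 0.

H_0 = Z,  H_1 = Z,  H_2 = 0.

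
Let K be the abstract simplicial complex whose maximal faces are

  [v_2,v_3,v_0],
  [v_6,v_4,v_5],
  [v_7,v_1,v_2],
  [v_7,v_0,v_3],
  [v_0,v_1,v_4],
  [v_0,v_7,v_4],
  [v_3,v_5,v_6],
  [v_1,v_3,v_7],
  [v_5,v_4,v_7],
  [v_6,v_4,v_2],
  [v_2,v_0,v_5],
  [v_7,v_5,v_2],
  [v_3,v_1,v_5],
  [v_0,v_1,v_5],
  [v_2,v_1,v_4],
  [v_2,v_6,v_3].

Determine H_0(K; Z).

H_0 = Z.

Fix the vertex order v_0 < v_1 < v_2 < v_3 < v_4 < v_5 < v_6 < v_7 and write every simplex with vertices in increasing order. Then dim K = 2 and the simplices of K are:

  0-simplices (8): [v_0], [v_1], [v_2], [v_3], [v_4], [v_5], [v_6], [v_7]
  1-simplices (24): (24 of them)
  2-simplices (16): (16 of them)

giving chain groups C_0 ≅ Z^8, C_1 ≅ Z^24, C_2 ≅ Z^16.

The boundary map ∂_1: C_1 → C_0 is given by ∂[p,q] = [q] − [p].
The 8×24 boundary matrix has rank 7 and Smith normal form diag(1,1,1,1,1,1,1).

The boundary map ∂_2: C_2 → C_1 acts by ∂[p,q,r] = [q,r] − [p,r] + [p,q]. For instance
  ∂[v_3,v_5,v_6] = [v_5,v_6] − [v_3,v_6] + [v_3,v_5],
  ∂[v_1,v_3,v_7] = [v_3,v_7] − [v_1,v_7] + [v_1,v_3].
The 24×16 boundary matrix has rank 15 and Smith normal form diag(1,1,1,1,1,1,1,1,1,1,1,1,1,1,1).

Reading off H_k = ker ∂_k / im ∂_{k+1}:

  H_0: rank C_0 − rank ∂_1 = 8 − 7 = 1, and the invariant factors of ∂_1 are all 1, so H_0 = Z.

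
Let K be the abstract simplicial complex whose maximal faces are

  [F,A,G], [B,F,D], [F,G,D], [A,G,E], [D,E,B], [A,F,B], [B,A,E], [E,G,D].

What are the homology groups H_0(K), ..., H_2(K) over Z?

H_0 ≅ Z,  H_1 = 0,  H_2 ≅ Z.

Take the total order A < B < D < E < F < G on the vertex set. Then K (dimension 2) consists of the simplices:

  0-simplices (6): A, B, D, E, F, G
  1-simplices (12): AB, AE, AF, AG, BD, BE, BF, DE, DF, DG, EG, FG
  2-simplices (8): ABE, ABF, AEG, AFG, BDE, BDF, DEG, DFG

so the chain groups are C_0 ≅ Z^6, C_1 ≅ Z^12, C_2 ≅ Z^8.

Boundary ∂_1: C_1 → C_0 maps an edge to its endpoints' difference, ∂[p,q] = q − p. For instance
  ∂AE = E − A.
This gives a 6×12 integer matrix of rank 5; reducing to Smith normal form yields diagonal entries (1,1,1,1,1).

Boundary ∂_2: C_2 → C_1 sends each 2-simplex [p,q,r] to [q,r] − [p,r] + [p,q]. For instance
  ∂DEG = EG − DG + DE,
  ∂AFG = FG − AG + AF.
The 12×8 boundary matrix has rank 7 and Smith normal form diag(1,1,1,1,1,1,1).

Reading off H_k = ker ∂_k / im ∂_{k+1}:

  H_0: rank C_0 − rank ∂_1 = 6 − 5 = 1, and the invariant factors of ∂_1 are all 1, so H_0 = Z.
  H_1: rank ker ∂_1 − rank ∂_2 = (12 − 5) − 7 = 0, and the invariant factors of ∂_2 are all 1, so H_1 = 0.
  H_2: rank ker ∂_2 − rank ∂_3 = (8 − 7) − 0 = 1, and there is no ∂_3, so H_2 = Z.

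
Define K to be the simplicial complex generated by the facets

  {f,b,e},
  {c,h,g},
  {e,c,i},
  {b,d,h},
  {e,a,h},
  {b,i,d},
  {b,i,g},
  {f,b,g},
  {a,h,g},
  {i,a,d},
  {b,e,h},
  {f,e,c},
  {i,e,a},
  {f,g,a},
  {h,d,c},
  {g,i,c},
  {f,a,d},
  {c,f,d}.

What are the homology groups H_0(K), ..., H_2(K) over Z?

K has 9 vertices, 27 edges, 18 triangles.
rank ∂_0 = 0, rank ∂_1 = 8 ⇒ b_0 = 9 − 0 − 8 = 1; all invariant factors of ∂_1 are 1 so no torsion. So H_0 = Z.
rank ∂_1 = 8, rank ∂_2 = 17 ⇒ b_1 = 27 − 8 − 17 = 2; all invariant factors of ∂_2 are 1 so no torsion. So H_1 = Z^2.
rank ∂_2 = 17, rank ∂_3 = 0 ⇒ b_2 = 18 − 17 − 0 = 1. So H_2 = Z.

H_0 = Z,  H_1 = Z^2,  H_2 = Z.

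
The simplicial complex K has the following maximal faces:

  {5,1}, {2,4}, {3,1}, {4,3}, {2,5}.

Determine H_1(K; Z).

H_1 ≅ Z.

We work with the vertex ordering 1 < 2 < 3 < 4 < 5. The simplices of K, each written with vertices in increasing order, are:

  0-simplices (5): [1], [2], [3], [4], [5]
  1-simplices (5): [1,3], [1,5], [2,4], [2,5], [3,4]

giving chain groups C_0 ≅ Z^5, C_1 ≅ Z^5.

The boundary map ∂_1: C_1 → C_0 maps an edge to its endpoints' difference, ∂[p,q] = q − p.
The 5×5 boundary matrix has rank 4 and Smith normal form diag(1,1,1,1).

Now H_k = ker ∂_k / im ∂_{k+1}, so:

  H_1: rank ker ∂_1 − rank ∂_2 = (5 − 4) − 0 = 1, and there is no ∂_2, so H_1 ≅ Z.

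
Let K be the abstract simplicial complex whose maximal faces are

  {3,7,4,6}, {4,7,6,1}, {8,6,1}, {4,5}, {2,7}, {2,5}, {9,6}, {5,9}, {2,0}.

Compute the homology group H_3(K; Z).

H_3 ≅ 0.

K has 10 vertices, 17 edges, 8 triangles, 2 3-simplices.
rank ∂_3 = 2, rank ∂_4 = 0 ⇒ b_3 = 2 − 2 − 0 = 0. So H_3 ≅ 0.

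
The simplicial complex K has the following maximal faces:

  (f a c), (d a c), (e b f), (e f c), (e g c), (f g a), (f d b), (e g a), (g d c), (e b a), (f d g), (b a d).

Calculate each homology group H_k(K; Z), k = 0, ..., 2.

H_0 = Z,  H_1 = Z/2Z,  H_2 = 0.

Fix the vertex order a < b < c < d < e < f < g and write every simplex with vertices in increasing order. Then dim K = 2 and the simplices of K are:

  0-simplices (7): a, b, c, d, e, f, g
  1-simplices (18): ab, ac, ad, ae, af, ag, bd, be, bf, cd, ce, cf, cg, df, dg, ef, eg, fg
  2-simplices (12): abd, abe, acd, acf, aeg, afg, bdf, bef, cdg, cef, ceg, dfg

giving chain groups C_0 ≅ Z^7, C_1 ≅ Z^18, C_2 ≅ Z^12.

The boundary map ∂_1: C_1 → C_0 is given by ∂[p,q] = [q] − [p].
The 7×18 boundary matrix has rank 6 and Smith normal form diag(1,1,1,1,1,1).

∂_2: C_2 → C_1 maps a triangle to the signed sum of its edges. For instance
  ∂abe = be − ae + ab,
  ∂afg = fg − ag + af.
As a 18×12 matrix over Z this has rank 12, with invariant factors (1,1,1,1,1,1,1,1,1,1,1,2).

Now H_k = ker ∂_k / im ∂_{k+1}, so:

  H_0: rank C_0 − rank ∂_1 = 7 − 6 = 1, and the invariant factors of ∂_1 are all 1, so H_0 ≅ Z.
  H_1: rank ker ∂_1 − rank ∂_2 = (18 − 6) − 12 = 0, and ∂_2 has invariant factor 2 > 1, so H_1 ≅ Z/2Z.
  H_2: rank ker ∂_2 − rank ∂_3 = (12 − 12) − 0 = 0, and there is no ∂_3, so H_2 ≅ 0.

As a check, the Euler characteristic is 7 − 18 + 12 = 1, which agrees with 1 − 0 + 0 = 1.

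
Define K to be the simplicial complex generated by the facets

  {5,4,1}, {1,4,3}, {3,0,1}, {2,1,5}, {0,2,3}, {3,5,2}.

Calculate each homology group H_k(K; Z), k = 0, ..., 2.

Fix the vertex order 0 < 1 < 2 < 3 < 4 < 5 and write every simplex with vertices in increasing order. Then dim K = 2 and the simplices of K are:

  0-simplices (6): [0], [1], [2], [3], [4], [5]
  1-simplices (12): [0,1], [0,2], [0,3], [1,2], [1,3], [1,4], [1,5], [2,3], [2,5], [3,4], [3,5], [4,5]
  2-simplices (6): [0,1,3], [0,2,3], [1,2,5], [1,3,4], [1,4,5], [2,3,5]

giving chain groups C_0 ≅ Z^6, C_1 ≅ Z^12, C_2 ≅ Z^6.

The boundary map ∂_1: C_1 → C_0 sends each edge [p,q] (with p < q) to q − p.
This gives a 6×12 integer matrix of rank 5; reducing to Smith normal form yields diagonal entries (1,1,1,1,1).

Boundary ∂_2: C_2 → C_1 sends each 2-simplex [p,q,r] to [q,r] − [p,r] + [p,q]. For instance
  ∂[0,2,3] = [2,3] − [0,3] + [0,2],
  ∂[1,2,5] = [2,5] − [1,5] + [1,2].
The resulting 12×6 matrix has rank 6, and its Smith normal form has invariant factors (1,1,1,1,1,1).

From H_k ≅ ker(∂_k) / im(∂_{k+1}) we obtain:

  H_0: rank C_0 − rank ∂_1 = 6 − 5 = 1, and the invariant factors of ∂_1 are all 1, so H_0 ≅ Z.
  H_1: rank ker ∂_1 − rank ∂_2 = (12 − 5) − 6 = 1, and the invariant factors of ∂_2 are all 1, so H_1 ≅ Z.
  H_2: rank ker ∂_2 − rank ∂_3 = (6 − 6) − 0 = 0, and there is no ∂_3, so H_2 ≅ 0.

As a check, the Euler characteristic is 6 − 12 + 6 = 0, which agrees with 1 − 1 + 0 = 0.

H_0 = Z,  H_1 = Z,  H_2 = 0.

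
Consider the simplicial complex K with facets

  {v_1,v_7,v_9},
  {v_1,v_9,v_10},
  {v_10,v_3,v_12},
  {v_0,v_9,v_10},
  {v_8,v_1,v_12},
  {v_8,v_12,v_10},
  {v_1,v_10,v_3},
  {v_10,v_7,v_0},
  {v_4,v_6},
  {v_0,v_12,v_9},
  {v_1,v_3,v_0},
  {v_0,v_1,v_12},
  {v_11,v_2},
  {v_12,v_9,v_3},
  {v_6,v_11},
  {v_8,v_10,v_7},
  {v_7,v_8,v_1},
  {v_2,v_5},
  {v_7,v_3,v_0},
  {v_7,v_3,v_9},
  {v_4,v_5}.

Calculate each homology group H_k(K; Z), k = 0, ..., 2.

H_0 = Z^2,  H_1 = Z^3,  H_2 = Z.

We work with the vertex ordering v_0 < v_1 < v_2 < v_3 < v_4 < v_5 < v_6 < v_7 < v_8 < v_9 < v_10 < v_11 < v_12. The simplices of K, each written with vertices in increasing order, are:

  0-simplices (13): [v_0], [v_1], [v_2], [v_3], [v_4], [v_5], [v_6], [v_7], [v_8], [v_9], [v_10], [v_11], [v_12]
  1-simplices (29): (29 of them)
  2-simplices (16): (16 of them)

Hence C_0 ≅ Z^13, C_1 ≅ Z^29, C_2 ≅ Z^16.

Boundary ∂_1: C_1 → C_0 sends each edge [p,q] (with p < q) to q − p. For instance
  ∂[v_1,v_7] = [v_7] − [v_1].
The 13×29 boundary matrix has rank 11 and Smith normal form diag(1,1,1,1,1,1,1,1,1,1,1).

The boundary map ∂_2: C_2 → C_1 sends each 2-simplex [p,q,r] to [q,r] − [p,r] + [p,q]. For instance
  ∂[v_7,v_8,v_10] = [v_8,v_10] − [v_7,v_10] + [v_7,v_8],
  ∂[v_3,v_9,v_12] = [v_9,v_12] − [v_3,v_12] + [v_3,v_9].
As a 29×16 matrix over Z this has rank 15, with invariant factors (1,1,1,1,1,1,1,1,1,1,1,1,1,1,1).

From H_k ≅ ker(∂_k) / im(∂_{k+1}) we obtain:

  H_0: rank C_0 − rank ∂_1 = 13 − 11 = 2, and the invariant factors of ∂_1 are all 1, so H_0 = Z^2.
  H_1: rank ker ∂_1 − rank ∂_2 = (29 − 11) − 15 = 3, and the invariant factors of ∂_2 are all 1, so H_1 = Z^3.
  H_2: rank ker ∂_2 − rank ∂_3 = (16 − 15) − 0 = 1, and there is no ∂_3, so H_2 = Z.

As a check, the Euler characteristic is 13 − 29 + 16 = 0, which agrees with 2 − 3 + 1 = 0.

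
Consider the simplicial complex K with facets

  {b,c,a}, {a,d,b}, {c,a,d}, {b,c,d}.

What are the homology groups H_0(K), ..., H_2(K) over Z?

H_0 = Z,  H_1 = 0,  H_2 = Z.

Fix the vertex order a < b < c < d and write every simplex with vertices in increasing order. Then dim K = 2 and the simplices of K are:

  0-simplices (4): a, b, c, d
  1-simplices (6): ab, ac, ad, bc, bd, cd
  2-simplices (4): abc, abd, acd, bcd

Hence C_0 ≅ Z^4, C_1 ≅ Z^6, C_2 ≅ Z^4.

Boundary ∂_1: C_1 → C_0 maps an edge to its endpoints' difference, ∂[p,q] = q − p.
This gives a 4×6 integer matrix of rank 3; reducing to Smith normal form yields diagonal entries (1,1,1).

Boundary ∂_2: C_2 → C_1 acts by ∂[p,q,r] = [q,r] − [p,r] + [p,q]. For instance
  ∂abd = bd − ad + ab,
  ∂acd = cd − ad + ac.
This gives a 6×4 integer matrix of rank 3; reducing to Smith normal form yields diagonal entries (1,1,1).

Reading off H_k = ker ∂_k / im ∂_{k+1}:

  H_0: rank C_0 − rank ∂_1 = 4 − 3 = 1, and the invariant factors of ∂_1 are all 1, so H_0 = Z.
  H_1: rank ker ∂_1 − rank ∂_2 = (6 − 3) − 3 = 0, and the invariant factors of ∂_2 are all 1, so H_1 = 0.
  H_2: rank ker ∂_2 − rank ∂_3 = (4 − 3) − 0 = 1, and there is no ∂_3, so H_2 = Z.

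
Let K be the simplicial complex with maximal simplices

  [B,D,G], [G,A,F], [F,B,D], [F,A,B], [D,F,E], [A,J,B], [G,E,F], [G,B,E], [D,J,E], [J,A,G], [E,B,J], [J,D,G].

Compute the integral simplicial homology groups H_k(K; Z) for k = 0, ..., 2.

H_0 = Z,  H_1 = Z/2Z,  H_2 = 0.

Take the total order A < B < D < E < F < G < J on the vertex set. Then K (dimension 2) consists of the simplices:

  0-simplices (7): A, B, D, E, F, G, J
  1-simplices (18): AB, AF, AG, AJ, BD, BE, BF, BG, BJ, DE, DF, DG, DJ, EF, EG, EJ, FG, GJ
  2-simplices (12): ABF, ABJ, AFG, AGJ, BDF, BDG, BEG, BEJ, DEF, DEJ, DGJ, EFG

Hence C_0 ≅ Z^7, C_1 ≅ Z^18, C_2 ≅ Z^12.

Boundary ∂_1: C_1 → C_0 maps an edge to its endpoints' difference, ∂[p,q] = q − p.
As a 7×18 matrix over Z this has rank 6, with invariant factors (1,1,1,1,1,1).

∂_2: C_2 → C_1 sends each 2-simplex [p,q,r] to [q,r] − [p,r] + [p,q]. For instance
  ∂BDG = DG − BG + BD,
  ∂BDF = DF − BF + BD.
As a 18×12 matrix over Z this has rank 12, with invariant factors (1,1,1,1,1,1,1,1,1,1,1,2).

From H_k ≅ ker(∂_k) / im(∂_{k+1}) we obtain:

  H_0: rank C_0 − rank ∂_1 = 7 − 6 = 1, and the invariant factors of ∂_1 are all 1, so H_0 = Z.
  H_1: rank ker ∂_1 − rank ∂_2 = (18 − 6) − 12 = 0, and ∂_2 has invariant factor 2 > 1, so H_1 = Z/2Z.
  H_2: rank ker ∂_2 − rank ∂_3 = (12 − 12) − 0 = 0, and there is no ∂_3, so H_2 = 0.

As a check, the Euler characteristic is 7 − 18 + 12 = 1, which agrees with 1 − 0 + 0 = 1.
(K is a triangulation of the real projective plane RP^2.)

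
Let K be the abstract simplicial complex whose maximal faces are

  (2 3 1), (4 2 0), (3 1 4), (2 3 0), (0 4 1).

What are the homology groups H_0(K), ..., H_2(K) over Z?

Take the total order 0 < 1 < 2 < 3 < 4 on the vertex set. Then K (dimension 2) consists of the simplices:

  0-simplices (5): [0], [1], [2], [3], [4]
  1-simplices (10): [0,1], [0,2], [0,3], [0,4], [1,2], [1,3], [1,4], [2,3], [2,4], [3,4]
  2-simplices (5): [0,1,4], [0,2,3], [0,2,4], [1,2,3], [1,3,4]

Hence C_0 ≅ Z^5, C_1 ≅ Z^10, C_2 ≅ Z^5.

Boundary ∂_1: C_1 → C_0 maps an edge to its endpoints' difference, ∂[p,q] = q − p. For instance
  ∂[0,2] = [2] − [0].
The resulting 5×10 matrix has rank 4, and its Smith normal form has invariant factors (1,1,1,1).

∂_2: C_2 → C_1 sends each 2-simplex [p,q,r] to [q,r] − [p,r] + [p,q]. For instance
  ∂[1,2,3] = [2,3] − [1,3] + [1,2],
  ∂[0,1,4] = [1,4] − [0,4] + [0,1].
This gives a 10×5 integer matrix of rank 5; reducing to Smith normal form yields diagonal entries (1,1,1,1,1).

Reading off H_k = ker ∂_k / im ∂_{k+1}:

  H_0: rank C_0 − rank ∂_1 = 5 − 4 = 1, and the invariant factors of ∂_1 are all 1, so H_0 ≅ Z.
  H_1: rank ker ∂_1 − rank ∂_2 = (10 − 4) − 5 = 1, and the invariant factors of ∂_2 are all 1, so H_1 ≅ Z.
  H_2: rank ker ∂_2 − rank ∂_3 = (5 − 5) − 0 = 0, and there is no ∂_3, so H_2 ≅ 0.

H_0 = Z,  H_1 = Z,  H_2 = 0.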